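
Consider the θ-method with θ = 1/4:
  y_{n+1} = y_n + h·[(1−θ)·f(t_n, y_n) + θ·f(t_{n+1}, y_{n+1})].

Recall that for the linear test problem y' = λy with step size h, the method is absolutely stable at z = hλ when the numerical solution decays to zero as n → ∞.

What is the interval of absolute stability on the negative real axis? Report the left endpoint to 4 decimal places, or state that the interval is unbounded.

On y'=λy, z=hλ:
  y_{n+1} = y_n + z·[3/4·y_n + 1/4·y_{n+1}] ⇒ (1 − 1/4z)y_{n+1} = (1 + 3/4z)y_n
  so R(z) = (1 + 3/4z)/(1 − 1/4z).

Solve |R(x)|<1 on ℝ⁻.
x=-1.21: |R|=0.0710
R=−1: 1+3/4x = −1+1/4x ⇒ -1/2x=2 ⇒ x=2/(-1/2)=-4.0000
Confirm numerically:
  x=-2.782: |R|=0.64081 <1
  x=-2.121: |R|=0.38605 <1
  x=-1.676: |R|=0.18111 <1
  x=-4.582: |R|=1.13563 >1
  x=-4.497: |R|=1.11698 >1
  x=-4.095: |R|=1.02347 >1
Stable set (-4.0000, 0).

z∈(-4.0000,0).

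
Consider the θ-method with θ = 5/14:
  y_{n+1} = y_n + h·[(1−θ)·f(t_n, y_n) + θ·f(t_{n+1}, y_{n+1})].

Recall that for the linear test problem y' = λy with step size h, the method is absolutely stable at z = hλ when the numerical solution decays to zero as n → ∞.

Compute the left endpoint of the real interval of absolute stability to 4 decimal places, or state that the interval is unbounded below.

z* = -7.0000.

With y'=λy (z=hλ):
  y_{n+1} = y_n + z·[9/14·y_n + 5/14·y_{n+1}] ⇒ (1 − 5/14z)y_{n+1} = (1 + 9/14z)y_n
  ⇒ R(z) = (1 + 9/14z)/(1 − 5/14z).

Need |R(x)|<1, x<0.
x=-0.78: |R|=0.3899
R=−1: 1+9/14x = −1+5/14x ⇒ -2/7x=2 ⇒ x=2/(-2/7)=-7.0000
Confirm numerically:
  x=-6.867: |R|=0.98899 <1
  x=-3.557: |R|=0.56671 <1
  x=-3.536: |R|=0.56263 <1
  x=-7.371: |R|=1.02918 >1
  x=-7.194: |R|=1.01553 >1
  x=-7.129: |R|=1.01039 >1
Interval (-7.0000, 0).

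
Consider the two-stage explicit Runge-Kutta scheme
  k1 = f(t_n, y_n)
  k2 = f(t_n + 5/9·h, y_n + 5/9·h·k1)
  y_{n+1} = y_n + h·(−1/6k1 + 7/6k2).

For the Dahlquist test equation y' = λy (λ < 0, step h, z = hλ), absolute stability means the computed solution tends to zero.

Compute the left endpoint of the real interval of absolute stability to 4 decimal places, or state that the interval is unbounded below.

z* = -1.5429.

Set f=λy, z=hλ:
  k1=λy_n ⇒ h·k1=z·y_n;  k2=λ(1+5/9z)y_n ⇒ h·k2=z(1+5/9z)y_n
  y_{n+1}/y_n = 1 − 1/6z + 7/6z(1+5/9z) = 1 + z + 35/54z²
  R(z) = 1 + z + 35/54z².

Boundary: |R(x)|=1, x<0.
x=-1.39: |R|=0.8623
R=1: x+35/54x²=0 ⇒ x=−54/35=-1.5429; min R=1−1/(4·35/54)=0.6143>−1
Confirm numerically:
  x=-1.344: |R|=0.82677 <1
  x=-1.300: |R|=0.79537 <1
  x=-1.147: |R|=0.70571 <1
  x=-1.876: |R|=1.40508 >1
  x=-1.778: |R|=1.27098 >1
  x=-1.695: |R|=1.16715 >1
Interval (-1.5429, 0).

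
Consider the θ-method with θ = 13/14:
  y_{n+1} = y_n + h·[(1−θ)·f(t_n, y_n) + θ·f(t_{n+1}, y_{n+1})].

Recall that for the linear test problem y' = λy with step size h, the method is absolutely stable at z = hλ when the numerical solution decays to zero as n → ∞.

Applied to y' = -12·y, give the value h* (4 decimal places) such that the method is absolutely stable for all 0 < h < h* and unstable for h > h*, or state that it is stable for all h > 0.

On y'=λy, z=hλ:
  y_{n+1} = y_n + z·[1/14·y_n + 13/14·y_{n+1}] ⇒ (1 − 13/14z)y_{n+1} = (1 + 1/14z)y_n
  Hence R(z) = (1 + 1/14z)/(1 − 13/14z).

Need |R(x)|<1, x<0.
x=-0.46: |R|=0.6777
x=-2: |R|=0.3000
x=-10: |R|=0.0278
x=-100: |R|=0.0654
θ=13/14≥1/2 ⇒ |1+1/14x|<|1−13/14x| ∀x<0 ⇒ unbounded interval.

interval (−∞, 0). Any h>0 works for λ=-12.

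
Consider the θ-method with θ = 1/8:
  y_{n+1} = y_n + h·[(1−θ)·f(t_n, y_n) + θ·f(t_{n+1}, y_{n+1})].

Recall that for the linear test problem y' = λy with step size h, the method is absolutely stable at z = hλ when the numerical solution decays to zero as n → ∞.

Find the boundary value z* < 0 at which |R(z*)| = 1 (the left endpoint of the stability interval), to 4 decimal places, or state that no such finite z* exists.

With y'=λy (z=hλ):
  y_{n+1} = y_n + z·[7/8·y_n + 1/8·y_{n+1}] ⇒ (1 − 1/8z)y_{n+1} = (1 + 7/8z)y_n
  so R(z) = (1 + 7/8z)/(1 − 1/8z).

Find x<0 with |R(x)|<1.
x=-0.75: |R|=0.3143
R=−1: 1+7/8x = −1+1/8x ⇒ -3/4x=2 ⇒ x=2/(-3/4)=-2.6667
Confirm numerically:
  x=-2.387: |R|=0.83845 <1
  x=-2.172: |R|=0.70822 <1
  x=-1.692: |R|=0.39662 <1
  x=-1.131: |R|=0.00909 <1
  x=-3.025: |R|=1.19501 >1
  x=-2.803: |R|=1.07572 >1
  x=-2.764: |R|=1.05425 >1
So |R|<1 on (-2.6667, 0).

left endpoint -2.6667.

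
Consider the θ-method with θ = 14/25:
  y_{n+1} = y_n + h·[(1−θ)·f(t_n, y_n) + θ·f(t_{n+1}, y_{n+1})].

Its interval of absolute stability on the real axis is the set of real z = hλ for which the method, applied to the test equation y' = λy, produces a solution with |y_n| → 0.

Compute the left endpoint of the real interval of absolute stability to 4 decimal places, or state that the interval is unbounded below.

interval (−∞, 0).

On y'=λy, z=hλ:
  y_{n+1} = y_n + z·[11/25·y_n + 14/25·y_{n+1}] ⇒ (1 − 14/25z)y_{n+1} = (1 + 11/25z)y_n
  so R(z) = (1 + 11/25z)/(1 − 14/25z).

Find x<0 with |R(x)|<1.
x=-1.46: |R|=0.1967
x=-2: |R|=0.0566
x=-10: |R|=0.5152
x=-100: |R|=0.7544
θ=14/25≥1/2 ⇒ |1+11/25x|<|1−14/25x| ∀x<0 ⇒ interval (−∞,0).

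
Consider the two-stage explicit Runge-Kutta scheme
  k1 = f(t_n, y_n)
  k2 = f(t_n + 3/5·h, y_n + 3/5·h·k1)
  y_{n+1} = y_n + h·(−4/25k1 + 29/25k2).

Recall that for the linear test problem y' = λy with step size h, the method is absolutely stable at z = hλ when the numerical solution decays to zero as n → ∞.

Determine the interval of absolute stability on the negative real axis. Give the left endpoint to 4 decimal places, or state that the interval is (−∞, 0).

(-1.4368, 0).

Set f=λy, z=hλ:
  k1=λy_n ⇒ h·k1=z·y_n;  k2=λ(1+3/5z)y_n ⇒ h·k2=z(1+3/5z)y_n
  y_{n+1}/y_n = 1 − 4/25z + 29/25z(1+3/5z) = 1 + z + 87/125z²
  R(z) = 1 + z + 87/125z².

Boundary: |R(x)|=1, x<0.
x=-0.4: |R|=0.7114
R=1: x+87/125x²=0 ⇒ x=−125/87=-1.4368; min R=1−1/(4·87/125)=0.6408>−1
Confirm numerically:
  x=-0.975: |R|=0.68663 <1
  x=-0.962: |R|=0.68211 <1
  x=-0.584: |R|=0.65337 <1
  x=-1.910: |R|=1.62908 >1
  x=-1.516: |R|=1.08359 >1
Stable set (-1.4368, 0).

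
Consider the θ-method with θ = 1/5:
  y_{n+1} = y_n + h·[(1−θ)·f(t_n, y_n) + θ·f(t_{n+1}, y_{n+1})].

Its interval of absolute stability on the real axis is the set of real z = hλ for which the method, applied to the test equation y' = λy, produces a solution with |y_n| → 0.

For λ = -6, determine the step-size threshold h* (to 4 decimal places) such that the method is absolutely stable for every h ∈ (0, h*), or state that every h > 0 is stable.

Test eqn y'=λy, z=hλ:
  y_{n+1} = y_n + z·[4/5·y_n + 1/5·y_{n+1}] ⇒ (1 − 1/5z)y_{n+1} = (1 + 4/5z)y_n
  R(z) = (1 + 4/5z)/(1 − 1/5z).

Solve |R(x)|<1 on ℝ⁻.
x=-1.78: |R|=0.3127
R=−1: 1+4/5x = −1+1/5x ⇒ -3/5x=2 ⇒ x=2/(-3/5)=-3.3333
Confirm numerically:
  x=-3.033: |R|=0.88784 <1
  x=-1.895: |R|=0.37418 <1
  x=-1.421: |R|=0.10653 <1
  x=-3.653: |R|=1.11083 >1
  x=-3.650: |R|=1.10983 >1
So |R|<1 on (-3.3333, 0).

(-3.3333,0); λ=-6 ⇒ h* = (10/3)/6 = 0.5556.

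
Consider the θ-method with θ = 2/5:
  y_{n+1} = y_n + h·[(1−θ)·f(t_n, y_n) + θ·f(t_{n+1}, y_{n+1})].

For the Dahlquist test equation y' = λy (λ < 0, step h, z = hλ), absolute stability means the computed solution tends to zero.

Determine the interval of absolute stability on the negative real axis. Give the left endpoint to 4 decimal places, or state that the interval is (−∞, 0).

z∈(-10.0000,0).

Set f=λy, z=hλ:
  y_{n+1} = y_n + z·[3/5·y_n + 2/5·y_{n+1}] ⇒ (1 − 2/5z)y_{n+1} = (1 + 3/5z)y_n
  R(z) = (1 + 3/5z)/(1 − 2/5z).

Need |R(x)|<1, x<0.
x=-0.65: |R|=0.4841
R=−1: 1+3/5x = −1+2/5x ⇒ -1/5x=2 ⇒ x=2/(-1/5)=-10.0000
Confirm numerically:
  x=-9.870: |R|=0.99475 <1
  x=-8.745: |R|=0.94420 <1
  x=-6.766: |R|=0.82549 <1
  x=-4.326: |R|=0.58438 <1
  x=-10.592: |R|=1.02261 >1
  x=-10.394: |R|=1.01528 >1
Interval (-10.0000, 0).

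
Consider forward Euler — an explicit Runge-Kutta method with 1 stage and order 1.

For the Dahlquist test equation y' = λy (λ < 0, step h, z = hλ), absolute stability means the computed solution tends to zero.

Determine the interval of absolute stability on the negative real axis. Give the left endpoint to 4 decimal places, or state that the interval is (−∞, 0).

With y'=λy (z=hλ):
  order 1, 1-stage ⇒ R(z)=1+z
  (e.g. R(-0.4)=0.60000, |R|=0.60000)

Boundary: |R(x)|=1, x<0.
x=-0.4: |R|=0.6000
|R(-2.21)|=1.2100 |R(-1.91)|=0.9100 |R(-0.94)|=0.0600
Bisect:
  x_lo=-2.7662 |R|=1.7662  x_hi=-0.1861 |R|=0.8139
  mid=-1.47612 |R|=0.47612 →hi
  mid=-2.12114 |R|=1.12114 →lo
  mid=-1.79863 |R|=0.79863 →hi
  mid=-1.95988 |R|=0.95988 →hi
  mid=-2.04051 |R|=1.04051 →lo
  mid=-2.00020 |R|=1.00020 →lo
  mid=-1.98004 |R|=0.98004 →hi
  mid=-1.99012 |R|=0.99012 →hi
  ...
  [-2.00004,-1.99988] ⇒ x*=-2.0000
Stable set (-2.0000, 0).

(-2.0000, 0).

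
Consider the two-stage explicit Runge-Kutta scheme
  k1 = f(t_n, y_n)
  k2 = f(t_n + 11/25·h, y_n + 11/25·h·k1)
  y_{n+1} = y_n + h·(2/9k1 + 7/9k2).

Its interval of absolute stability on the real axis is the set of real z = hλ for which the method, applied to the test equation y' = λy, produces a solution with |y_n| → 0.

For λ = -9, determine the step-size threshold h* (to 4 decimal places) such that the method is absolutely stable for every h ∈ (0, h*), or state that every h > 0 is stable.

(-2.9221,0); λ=-9 ⇒ h* = (225/77)/9 = 0.3247.

With y'=λy (z=hλ):
  k1=λy_n ⇒ h·k1=z·y_n;  k2=λ(1+11/25z)y_n ⇒ h·k2=z(1+11/25z)y_n
  y_{n+1}/y_n = 1 + 2/9z + 7/9z(1+11/25z) = 1 + z + 77/225z²
  ⇒ R(z) = 1 + z + 77/225z².

Boundary: |R(x)|=1, x<0.
x=-1.43: |R|=0.2698
R=1: x+77/225x²=0 ⇒ x=−225/77=-2.9221; min R=1−1/(4·77/225)=0.2695>−1
Confirm numerically:
  x=-2.104: |R|=0.41095 <1
  x=-1.342: |R|=0.27433 <1
  x=-1.258: |R|=0.28359 <1
  x=-3.025: |R|=1.10655 >1
  x=-2.944: |R|=1.02209 >1
Stable set (-2.9221, 0).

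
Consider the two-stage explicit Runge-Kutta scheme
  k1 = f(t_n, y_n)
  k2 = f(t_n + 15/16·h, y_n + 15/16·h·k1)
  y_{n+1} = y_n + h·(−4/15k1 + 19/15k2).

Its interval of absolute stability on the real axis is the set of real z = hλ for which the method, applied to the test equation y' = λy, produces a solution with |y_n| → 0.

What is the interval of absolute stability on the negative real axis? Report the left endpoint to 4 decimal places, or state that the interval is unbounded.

Test eqn y'=λy, z=hλ:
  k1=λy_n ⇒ h·k1=z·y_n;  k2=λ(1+15/16z)y_n ⇒ h·k2=z(1+15/16z)y_n
  y_{n+1}/y_n = 1 − 4/15z + 19/15z(1+15/16z) = 1 + z + 19/16z²
  R(z) = 1 + z + 19/16z².

Boundary: |R(x)|=1, x<0.
x=-1.37: |R|=1.8588
R=1: x+19/16x²=0 ⇒ x=−16/19=-0.8421; min R=1−1/(4·19/16)=0.7895>−1
Confirm numerically:
  x=-0.678: |R|=0.86787 <1
  x=-0.544: |R|=0.80742 <1
  x=-0.470: |R|=0.79232 <1
  x=-0.469: |R|=0.79220 <1
  x=-1.403: |R|=1.93449 >1
  x=-1.233: |R|=1.57234 >1
  x=-1.109: |R|=1.35148 >1
Interval (-0.8421, 0).

(-0.8421, 0).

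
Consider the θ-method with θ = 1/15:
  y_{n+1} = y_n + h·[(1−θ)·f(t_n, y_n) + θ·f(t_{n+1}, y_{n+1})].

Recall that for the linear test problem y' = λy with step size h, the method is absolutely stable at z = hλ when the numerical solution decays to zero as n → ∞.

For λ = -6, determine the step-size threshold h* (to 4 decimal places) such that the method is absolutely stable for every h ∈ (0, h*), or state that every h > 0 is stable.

With y'=λy (z=hλ):
  y_{n+1} = y_n + z·[14/15·y_n + 1/15·y_{n+1}] ⇒ (1 − 1/15z)y_{n+1} = (1 + 14/15z)y_n
  Hence R(z) = (1 + 14/15z)/(1 − 1/15z).

Boundary: |R(x)|=1, x<0.
x=-1.21: |R|=0.1197
R=−1: 1+14/15x = −1+1/15x ⇒ -13/15x=2 ⇒ x=2/(-13/15)=-2.3077
Confirm numerically:
  x=-2.202: |R|=0.92013 <1
  x=-1.487: |R|=0.35288 <1
  x=-1.253: |R|=0.15640 <1
  x=-1.196: |R|=0.10768 <1
  x=-2.534: |R|=1.16779 >1
  x=-2.397: |R|=1.06674 >1
Interval (-2.3077, 0).

(-2.3077,0); λ=-6 ⇒ h* = (30/13)/6 = 0.3846.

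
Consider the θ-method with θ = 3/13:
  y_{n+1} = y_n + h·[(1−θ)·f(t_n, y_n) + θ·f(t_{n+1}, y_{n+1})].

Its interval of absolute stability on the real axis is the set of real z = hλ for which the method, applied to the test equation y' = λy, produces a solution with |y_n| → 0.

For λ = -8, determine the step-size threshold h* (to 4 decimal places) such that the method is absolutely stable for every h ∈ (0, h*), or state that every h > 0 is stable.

On y'=λy, z=hλ:
  y_{n+1} = y_n + z·[10/13·y_n + 3/13·y_{n+1}] ⇒ (1 − 3/13z)y_{n+1} = (1 + 10/13z)y_n
  R(z) = (1 + 10/13z)/(1 − 3/13z).

Solve |R(x)|<1 on ℝ⁻.
x=-0.48: |R|=0.5679
R=−1: 1+10/13x = −1+3/13x ⇒ -7/13x=2 ⇒ x=2/(-7/13)=-3.7143
Confirm numerically:
  x=-3.033: |R|=0.78420 <1
  x=-2.612: |R|=0.62968 <1
  x=-2.457: |R|=0.56796 <1
  x=-1.701: |R|=0.22151 <1
  x=-4.285: |R|=1.15452 >1
  x=-4.143: |R|=1.11801 >1
  x=-4.106: |R|=1.10830 >1
Interval (-3.7143, 0).

(-3.7143,0); λ=-8 ⇒ h* = (26/7)/8 = 0.4643.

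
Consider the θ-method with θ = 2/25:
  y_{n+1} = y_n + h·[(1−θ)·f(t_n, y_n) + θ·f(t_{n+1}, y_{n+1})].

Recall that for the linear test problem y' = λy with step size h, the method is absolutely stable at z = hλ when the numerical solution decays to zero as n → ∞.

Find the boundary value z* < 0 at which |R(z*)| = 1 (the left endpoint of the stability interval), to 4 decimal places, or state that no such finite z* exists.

Set f=λy, z=hλ:
  y_{n+1} = y_n + z·[23/25·y_n + 2/25·y_{n+1}] ⇒ (1 − 2/25z)y_{n+1} = (1 + 23/25z)y_n
  so R(z) = (1 + 23/25z)/(1 − 2/25z).

Solve |R(x)|<1 on ℝ⁻.
x=-0.95: |R|=0.1171
R=−1: 1+23/25x = −1+2/25x ⇒ -21/25x=2 ⇒ x=2/(-21/25)=-2.3810
Confirm numerically:
  x=-1.808: |R|=0.57954 <1
  x=-1.764: |R|=0.54585 <1
  x=-1.195: |R|=0.09073 <1
  x=-2.850: |R|=1.32085 >1
  x=-2.700: |R|=1.22039 >1
Interval (-2.3810, 0).

left endpoint -2.3810.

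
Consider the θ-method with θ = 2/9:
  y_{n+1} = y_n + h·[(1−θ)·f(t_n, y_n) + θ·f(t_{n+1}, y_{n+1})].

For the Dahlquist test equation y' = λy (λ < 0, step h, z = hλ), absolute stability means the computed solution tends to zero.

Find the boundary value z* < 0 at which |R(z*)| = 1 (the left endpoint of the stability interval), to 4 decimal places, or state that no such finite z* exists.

z* = -3.6000.

On y'=λy, z=hλ:
  y_{n+1} = y_n + z·[7/9·y_n + 2/9·y_{n+1}] ⇒ (1 − 2/9z)y_{n+1} = (1 + 7/9z)y_n
  ⇒ R(z) = (1 + 7/9z)/(1 − 2/9z).

Need |R(x)|<1, x<0.
x=-1.56: |R|=0.1584
R=−1: 1+7/9x = −1+2/9x ⇒ -5/9x=2 ⇒ x=2/(-5/9)=-3.6000
Confirm numerically:
  x=-2.575: |R|=0.63781 <1
  x=-2.279: |R|=0.51283 <1
  x=-1.761: |R|=0.26569 <1
  x=-3.962: |R|=1.10695 >1
  x=-3.688: |R|=1.02687 >1
  x=-3.665: |R|=1.01990 >1
Interval (-3.6000, 0).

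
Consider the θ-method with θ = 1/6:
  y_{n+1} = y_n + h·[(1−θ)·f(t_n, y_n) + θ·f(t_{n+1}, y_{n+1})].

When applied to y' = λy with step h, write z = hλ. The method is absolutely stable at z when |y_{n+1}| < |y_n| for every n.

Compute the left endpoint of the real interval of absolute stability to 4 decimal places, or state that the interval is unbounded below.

Set f=λy, z=hλ:
  y_{n+1} = y_n + z·[5/6·y_n + 1/6·y_{n+1}] ⇒ (1 − 1/6z)y_{n+1} = (1 + 5/6z)y_n
  ⇒ R(z) = (1 + 5/6z)/(1 − 1/6z).

Solve |R(x)|<1 on ℝ⁻.
x=-1.34: |R|=0.0954
R=−1: 1+5/6x = −1+1/6x ⇒ -2/3x=2 ⇒ x=2/(-2/3)=-3.0000
Confirm numerically:
  x=-2.630: |R|=0.82851 <1
  x=-2.563: |R|=0.79587 <1
  x=-2.375: |R|=0.70149 <1
  x=-2.040: |R|=0.52239 <1
  x=-3.286: |R|=1.12320 >1
  x=-3.149: |R|=1.06514 >1
  x=-3.125: |R|=1.05479 >1
Interval (-3.0000, 0).

z* = -3.0000.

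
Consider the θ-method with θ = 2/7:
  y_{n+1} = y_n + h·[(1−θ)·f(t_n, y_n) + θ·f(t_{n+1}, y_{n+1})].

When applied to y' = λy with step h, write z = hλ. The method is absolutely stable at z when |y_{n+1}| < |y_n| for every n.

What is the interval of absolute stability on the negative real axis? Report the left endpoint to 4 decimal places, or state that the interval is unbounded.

On y'=λy, z=hλ:
  y_{n+1} = y_n + z·[5/7·y_n + 2/7·y_{n+1}] ⇒ (1 − 2/7z)y_{n+1} = (1 + 5/7z)y_n
  ⇒ R(z) = (1 + 5/7z)/(1 − 2/7z).

Boundary: |R(x)|=1, x<0.
x=-0.57: |R|=0.5098
R=−1: 1+5/7x = −1+2/7x ⇒ -3/7x=2 ⇒ x=2/(-3/7)=-4.6667
Confirm numerically:
  x=-4.416: |R|=0.95250 <1
  x=-4.034: |R|=0.87404 <1
  x=-3.290: |R|=0.69588 <1
  x=-3.194: |R|=0.67000 <1
  x=-5.190: |R|=1.09033 >1
  x=-4.991: |R|=1.05730 >1
  x=-4.926: |R|=1.04617 >1
Interval (-4.6667, 0).

(-4.6667, 0).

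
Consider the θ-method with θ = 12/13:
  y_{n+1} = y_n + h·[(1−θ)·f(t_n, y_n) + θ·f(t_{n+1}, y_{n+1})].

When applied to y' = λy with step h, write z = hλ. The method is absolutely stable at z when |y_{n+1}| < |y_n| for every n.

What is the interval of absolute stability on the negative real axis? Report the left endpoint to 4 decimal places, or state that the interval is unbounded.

(−∞, 0) — no finite endpoint.

Set f=λy, z=hλ:
  y_{n+1} = y_n + z·[1/13·y_n + 12/13·y_{n+1}] ⇒ (1 − 12/13z)y_{n+1} = (1 + 1/13z)y_n
  so R(z) = (1 + 1/13z)/(1 − 12/13z).

Solve |R(x)|<1 on ℝ⁻.
x=-0.56: |R|=0.6308
x=-2: |R|=0.2973
x=-10: |R|=0.0226
x=-100: |R|=0.0717
θ=12/13≥1/2 ⇒ |1+1/13x|<|1−12/13x| ∀x<0 ⇒ unbounded interval.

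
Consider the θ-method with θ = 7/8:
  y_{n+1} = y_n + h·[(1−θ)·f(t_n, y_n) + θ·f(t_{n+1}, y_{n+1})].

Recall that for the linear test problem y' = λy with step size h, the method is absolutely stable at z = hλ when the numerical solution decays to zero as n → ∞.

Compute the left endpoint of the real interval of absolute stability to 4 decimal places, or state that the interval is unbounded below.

unbounded; (−∞, 0).

On y'=λy, z=hλ:
  y_{n+1} = y_n + z·[1/8·y_n + 7/8·y_{n+1}] ⇒ (1 − 7/8z)y_{n+1} = (1 + 1/8z)y_n
  R(z) = (1 + 1/8z)/(1 − 7/8z).

Find x<0 with |R(x)|<1.
x=-1.27: |R|=0.3985
x=-2: |R|=0.2727
x=-10: |R|=0.0256
x=-100: |R|=0.1299
θ=7/8≥1/2 ⇒ |1+1/8x|<|1−7/8x| ∀x<0 ⇒ unbounded interval.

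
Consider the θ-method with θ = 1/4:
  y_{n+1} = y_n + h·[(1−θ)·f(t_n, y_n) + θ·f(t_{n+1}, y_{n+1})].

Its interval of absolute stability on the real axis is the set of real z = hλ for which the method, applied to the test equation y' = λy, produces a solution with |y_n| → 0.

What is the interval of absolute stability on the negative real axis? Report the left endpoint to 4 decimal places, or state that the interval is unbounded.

(-4.0000, 0).

Test eqn y'=λy, z=hλ:
  y_{n+1} = y_n + z·[3/4·y_n + 1/4·y_{n+1}] ⇒ (1 − 1/4z)y_{n+1} = (1 + 3/4z)y_n
  Hence R(z) = (1 + 3/4z)/(1 − 1/4z).

Solve |R(x)|<1 on ℝ⁻.
x=-0.52: |R|=0.5398
R=−1: 1+3/4x = −1+1/4x ⇒ -1/2x=2 ⇒ x=2/(-1/2)=-4.0000
Confirm numerically:
  x=-3.499: |R|=0.86638 <1
  x=-2.162: |R|=0.40344 <1
  x=-2.016: |R|=0.34043 <1
  x=-4.416: |R|=1.09886 >1
  x=-4.101: |R|=1.02494 >1
So |R|<1 on (-4.0000, 0).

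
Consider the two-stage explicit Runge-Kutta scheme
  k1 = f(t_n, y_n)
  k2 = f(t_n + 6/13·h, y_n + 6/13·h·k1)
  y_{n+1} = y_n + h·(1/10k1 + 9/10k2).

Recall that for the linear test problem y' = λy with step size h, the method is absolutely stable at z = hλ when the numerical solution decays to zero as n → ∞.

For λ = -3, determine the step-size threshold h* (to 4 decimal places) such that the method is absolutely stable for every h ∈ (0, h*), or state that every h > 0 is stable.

(-2.4074,0); λ=-3 ⇒ h* = (65/27)/3 = 0.8025.

Set f=λy, z=hλ:
  k1=λy_n ⇒ h·k1=z·y_n;  k2=λ(1+6/13z)y_n ⇒ h·k2=z(1+6/13z)y_n
  y_{n+1}/y_n = 1 + 1/10z + 9/10z(1+6/13z) = 1 + z + 27/65z²
  R(z) = 1 + z + 27/65z².

Find x<0 with |R(x)|<1.
x=-0.55: |R|=0.5757
R=1: x+27/65x²=0 ⇒ x=−65/27=-2.4074; min R=1−1/(4·27/65)=0.3981>−1
Confirm numerically:
  x=-1.966: |R|=0.63953 <1
  x=-1.902: |R|=0.60070 <1
  x=-1.506: |R|=0.43611 <1
  x=-2.993: |R|=1.72804 >1
  x=-2.855: |R|=1.53081 >1
Stable set (-2.4074, 0).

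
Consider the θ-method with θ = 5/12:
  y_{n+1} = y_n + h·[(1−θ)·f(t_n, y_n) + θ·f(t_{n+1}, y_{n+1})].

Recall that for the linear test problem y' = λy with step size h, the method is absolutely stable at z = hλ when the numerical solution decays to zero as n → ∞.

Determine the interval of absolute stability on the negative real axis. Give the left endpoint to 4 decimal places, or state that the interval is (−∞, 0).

z∈(-12.0000,0).

With y'=λy (z=hλ):
  y_{n+1} = y_n + z·[7/12·y_n + 5/12·y_{n+1}] ⇒ (1 − 5/12z)y_{n+1} = (1 + 7/12z)y_n
  R(z) = (1 + 7/12z)/(1 − 5/12z).

Need |R(x)|<1, x<0.
x=-0.72: |R|=0.4462
R=−1: 1+7/12x = −1+5/12x ⇒ -1/6x=2 ⇒ x=2/(-1/6)=-12.0000
Confirm numerically:
  x=-9.831: |R|=0.92907 <1
  x=-8.452: |R|=0.86922 <1
  x=-7.794: |R|=0.83496 <1
  x=-6.546: |R|=0.75614 <1
  x=-12.545: |R|=1.01459 >1
  x=-12.427: |R|=1.01152 >1
  x=-12.188: |R|=1.00515 >1
Interval (-12.0000, 0).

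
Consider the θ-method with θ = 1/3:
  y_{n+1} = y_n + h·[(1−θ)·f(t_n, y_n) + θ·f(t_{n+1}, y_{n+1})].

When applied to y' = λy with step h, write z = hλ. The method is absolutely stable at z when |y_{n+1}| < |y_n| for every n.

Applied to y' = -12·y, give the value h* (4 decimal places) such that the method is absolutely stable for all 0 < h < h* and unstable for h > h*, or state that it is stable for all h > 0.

On y'=λy, z=hλ:
  y_{n+1} = y_n + z·[2/3·y_n + 1/3·y_{n+1}] ⇒ (1 − 1/3z)y_{n+1} = (1 + 2/3z)y_n
  ⇒ R(z) = (1 + 2/3z)/(1 − 1/3z).

Find x<0 with |R(x)|<1.
x=-0.58: |R|=0.5140
R=−1: 1+2/3x = −1+1/3x ⇒ -1/3x=2 ⇒ x=2/(-1/3)=-6.0000
Confirm numerically:
  x=-5.953: |R|=0.99475 <1
  x=-5.600: |R|=0.95349 <1
  x=-4.389: |R|=0.78197 <1
  x=-6.479: |R|=1.05053 >1
  x=-6.258: |R|=1.02787 >1
  x=-6.175: |R|=1.01907 >1
So |R|<1 on (-6.0000, 0).

(-6.0000,0); λ=-12 ⇒ h* = (6)/12 = 0.5000.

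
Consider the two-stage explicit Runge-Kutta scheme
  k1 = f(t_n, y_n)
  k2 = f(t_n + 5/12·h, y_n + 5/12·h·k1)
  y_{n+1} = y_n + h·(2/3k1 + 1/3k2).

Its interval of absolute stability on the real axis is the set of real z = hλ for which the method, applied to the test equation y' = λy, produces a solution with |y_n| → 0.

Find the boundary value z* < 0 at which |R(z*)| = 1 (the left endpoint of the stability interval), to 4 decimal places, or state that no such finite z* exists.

z* = -7.2000.

With y'=λy (z=hλ):
  k1=λy_n ⇒ h·k1=z·y_n;  k2=λ(1+5/12z)y_n ⇒ h·k2=z(1+5/12z)y_n
  y_{n+1}/y_n = 1 + 2/3z + 1/3z(1+5/12z) = 1 + z + 5/36z²
  so R(z) = 1 + z + 5/36z².

Find x<0 with |R(x)|<1.
x=-1.33: |R|=0.0843
R=1: x+5/36x²=0 ⇒ x=−36/5=-7.2000; min R=1−1/(4·5/36)=-0.8000>−1
Confirm numerically:
  x=-6.153: |R|=0.10525 <1
  x=-3.968: |R|=0.78119 <1
  x=-3.492: |R|=0.79838 <1
  x=-3.366: |R|=0.79239 <1
  x=-7.611: |R|=1.43446 >1
  x=-7.567: |R|=1.38571 >1
  x=-7.470: |R|=1.28013 >1
Interval (-7.2000, 0).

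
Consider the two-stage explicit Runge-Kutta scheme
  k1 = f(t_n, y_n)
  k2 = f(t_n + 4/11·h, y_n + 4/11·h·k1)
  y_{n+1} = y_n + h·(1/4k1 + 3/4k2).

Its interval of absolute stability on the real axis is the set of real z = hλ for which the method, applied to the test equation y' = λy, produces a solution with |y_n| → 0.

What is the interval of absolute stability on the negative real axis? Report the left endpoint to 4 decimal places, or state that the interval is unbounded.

Set f=λy, z=hλ:
  k1=λy_n ⇒ h·k1=z·y_n;  k2=λ(1+4/11z)y_n ⇒ h·k2=z(1+4/11z)y_n
  y_{n+1}/y_n = 1 + 1/4z + 3/4z(1+4/11z) = 1 + z + 3/11z²
  so R(z) = 1 + z + 3/11z².

Boundary: |R(x)|=1, x<0.
x=-0.74: |R|=0.4093
R=1: x+3/11x²=0 ⇒ x=−11/3=-3.6667; min R=1−1/(4·3/11)=0.0833>−1
Confirm numerically:
  x=-3.348: |R|=0.70903 <1
  x=-2.595: |R|=0.24155 <1
  x=-1.850: |R|=0.08341 <1
  x=-1.788: |R|=0.08389 <1
  x=-3.922: |R|=1.27311 >1
  x=-3.728: |R|=1.06236 >1
So |R|<1 on (-3.6667, 0).

z∈(-3.6667,0).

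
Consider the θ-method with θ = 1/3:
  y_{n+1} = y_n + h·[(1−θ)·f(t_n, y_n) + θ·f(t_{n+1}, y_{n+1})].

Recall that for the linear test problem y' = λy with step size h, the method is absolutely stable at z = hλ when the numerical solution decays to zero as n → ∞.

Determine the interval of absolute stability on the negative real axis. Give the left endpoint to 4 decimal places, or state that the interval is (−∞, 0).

With y'=λy (z=hλ):
  y_{n+1} = y_n + z·[2/3·y_n + 1/3·y_{n+1}] ⇒ (1 − 1/3z)y_{n+1} = (1 + 2/3z)y_n
  Hence R(z) = (1 + 2/3z)/(1 − 1/3z).

Boundary: |R(x)|=1, x<0.
x=-1.19: |R|=0.1480
R=−1: 1+2/3x = −1+1/3x ⇒ -1/3x=2 ⇒ x=2/(-1/3)=-6.0000
Confirm numerically:
  x=-4.894: |R|=0.85989 <1
  x=-4.671: |R|=0.82675 <1
  x=-2.490: |R|=0.36066 <1
  x=-6.457: |R|=1.04832 >1
  x=-6.273: |R|=1.02944 >1
  x=-6.094: |R|=1.01034 >1
So |R|<1 on (-6.0000, 0).

(-6.0000, 0).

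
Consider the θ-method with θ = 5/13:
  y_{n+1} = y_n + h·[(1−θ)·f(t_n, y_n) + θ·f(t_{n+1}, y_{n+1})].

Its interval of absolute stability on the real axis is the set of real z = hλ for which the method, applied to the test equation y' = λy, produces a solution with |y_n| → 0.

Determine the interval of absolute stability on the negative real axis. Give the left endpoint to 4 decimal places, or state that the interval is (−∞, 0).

On y'=λy, z=hλ:
  y_{n+1} = y_n + z·[8/13·y_n + 5/13·y_{n+1}] ⇒ (1 − 5/13z)y_{n+1} = (1 + 8/13z)y_n
  ⇒ R(z) = (1 + 8/13z)/(1 − 5/13z).

Need |R(x)|<1, x<0.
x=-0.62: |R|=0.4994
R=−1: 1+8/13x = −1+5/13x ⇒ -3/13x=2 ⇒ x=2/(-3/13)=-8.6667
Confirm numerically:
  x=-8.001: |R|=0.96232 <1
  x=-7.646: |R|=0.94023 <1
  x=-5.734: |R|=0.78886 <1
  x=-4.140: |R|=0.59703 <1
  x=-8.850: |R|=1.00961 >1
  x=-8.711: |R|=1.00235 >1
Interval (-8.6667, 0).

z∈(-8.6667,0).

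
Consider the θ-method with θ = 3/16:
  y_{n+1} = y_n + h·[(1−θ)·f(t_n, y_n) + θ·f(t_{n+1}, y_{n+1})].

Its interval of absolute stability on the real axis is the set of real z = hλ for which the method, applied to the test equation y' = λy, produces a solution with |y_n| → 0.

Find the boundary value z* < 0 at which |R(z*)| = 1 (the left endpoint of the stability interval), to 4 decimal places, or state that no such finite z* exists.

Test eqn y'=λy, z=hλ:
  y_{n+1} = y_n + z·[13/16·y_n + 3/16·y_{n+1}] ⇒ (1 − 3/16z)y_{n+1} = (1 + 13/16z)y_n
  R(z) = (1 + 13/16z)/(1 − 3/16z).

Boundary: |R(x)|=1, x<0.
x=-0.31: |R|=0.7070
R=−1: 1+13/16x = −1+3/16x ⇒ -5/8x=2 ⇒ x=2/(-5/8)=-3.2000
Confirm numerically:
  x=-2.872: |R|=0.86675 <1
  x=-2.821: |R|=0.84507 <1
  x=-1.643: |R|=0.25606 <1
  x=-3.721: |R|=1.19181 >1
  x=-3.556: |R|=1.13349 >1
So |R|<1 on (-3.2000, 0).

left endpoint -3.2000.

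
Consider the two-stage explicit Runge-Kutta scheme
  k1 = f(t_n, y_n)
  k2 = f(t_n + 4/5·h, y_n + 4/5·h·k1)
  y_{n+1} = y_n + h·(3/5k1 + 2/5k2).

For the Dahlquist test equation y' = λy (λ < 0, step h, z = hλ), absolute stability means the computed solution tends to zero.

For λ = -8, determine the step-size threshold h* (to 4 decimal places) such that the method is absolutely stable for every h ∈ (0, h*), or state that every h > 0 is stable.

(-3.1250,0); λ=-8 ⇒ h* = (25/8)/8 = 0.3906.

With y'=λy (z=hλ):
  k1=λy_n ⇒ h·k1=z·y_n;  k2=λ(1+4/5z)y_n ⇒ h·k2=z(1+4/5z)y_n
  y_{n+1}/y_n = 1 + 3/5z + 2/5z(1+4/5z) = 1 + z + 8/25z²
  Hence R(z) = 1 + z + 8/25z².

Solve |R(x)|<1 on ℝ⁻.
x=-1.08: |R|=0.2932
R=1: x+8/25x²=0 ⇒ x=−25/8=-3.1250; min R=1−1/(4·8/25)=0.2188>−1
Confirm numerically:
  x=-2.667: |R|=0.60912 <1
  x=-2.398: |R|=0.44213 <1
  x=-1.383: |R|=0.22906 <1
  x=-3.706: |R|=1.68902 >1
  x=-3.525: |R|=1.45120 >1
  x=-3.355: |R|=1.24693 >1
Interval (-3.1250, 0).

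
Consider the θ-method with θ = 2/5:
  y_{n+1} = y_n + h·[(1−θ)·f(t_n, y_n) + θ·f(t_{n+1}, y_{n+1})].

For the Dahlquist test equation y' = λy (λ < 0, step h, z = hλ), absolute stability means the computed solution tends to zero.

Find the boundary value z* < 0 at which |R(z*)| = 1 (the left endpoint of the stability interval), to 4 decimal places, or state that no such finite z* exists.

z* = -10.0000.

With y'=λy (z=hλ):
  y_{n+1} = y_n + z·[3/5·y_n + 2/5·y_{n+1}] ⇒ (1 − 2/5z)y_{n+1} = (1 + 3/5z)y_n
  Hence R(z) = (1 + 3/5z)/(1 − 2/5z).

Need |R(x)|<1, x<0.
x=-0.53: |R|=0.5627
R=−1: 1+3/5x = −1+2/5x ⇒ -1/5x=2 ⇒ x=2/(-1/5)=-10.0000
Confirm numerically:
  x=-8.664: |R|=0.94016 <1
  x=-7.994: |R|=0.90442 <1
  x=-7.968: |R|=0.90294 <1
  x=-6.721: |R|=0.82220 <1
  x=-10.379: |R|=1.01471 >1
  x=-10.365: |R|=1.01419 >1
  x=-10.203: |R|=1.00799 >1
Interval (-10.0000, 0).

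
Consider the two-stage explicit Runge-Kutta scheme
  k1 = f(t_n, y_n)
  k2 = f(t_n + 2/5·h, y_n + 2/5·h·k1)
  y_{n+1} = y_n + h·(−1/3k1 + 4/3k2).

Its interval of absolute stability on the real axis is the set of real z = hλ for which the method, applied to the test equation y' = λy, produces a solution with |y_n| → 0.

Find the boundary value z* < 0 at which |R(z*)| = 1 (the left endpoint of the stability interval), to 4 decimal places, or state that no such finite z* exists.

With y'=λy (z=hλ):
  k1=λy_n ⇒ h·k1=z·y_n;  k2=λ(1+2/5z)y_n ⇒ h·k2=z(1+2/5z)y_n
  y_{n+1}/y_n = 1 − 1/3z + 4/3z(1+2/5z) = 1 + z + 8/15z²
  R(z) = 1 + z + 8/15z².

Find x<0 with |R(x)|<1.
x=-0.55: |R|=0.6113
R=1: x+8/15x²=0 ⇒ x=−15/8=-1.8750; min R=1−1/(4·8/15)=0.5312>−1
Confirm numerically:
  x=-1.661: |R|=0.81042 <1
  x=-1.226: |R|=0.57564 <1
  x=-0.991: |R|=0.53278 <1
  x=-0.792: |R|=0.54254 <1
  x=-2.298: |R|=1.51843 >1
  x=-2.117: |R|=1.27323 >1
  x=-2.116: |R|=1.27198 >1
Stable set (-1.8750, 0).

left endpoint -1.8750.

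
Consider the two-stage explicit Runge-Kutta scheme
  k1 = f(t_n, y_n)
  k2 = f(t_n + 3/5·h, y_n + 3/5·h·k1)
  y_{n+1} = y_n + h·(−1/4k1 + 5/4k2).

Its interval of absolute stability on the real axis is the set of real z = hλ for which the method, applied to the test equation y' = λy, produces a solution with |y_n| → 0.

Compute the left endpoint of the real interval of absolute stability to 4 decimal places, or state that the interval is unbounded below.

left endpoint -1.3333.

Test eqn y'=λy, z=hλ:
  k1=λy_n ⇒ h·k1=z·y_n;  k2=λ(1+3/5z)y_n ⇒ h·k2=z(1+3/5z)y_n
  y_{n+1}/y_n = 1 − 1/4z + 5/4z(1+3/5z) = 1 + z + 3/4z²
  ⇒ R(z) = 1 + z + 3/4z².

Find x<0 with |R(x)|<1.
x=-1.4: |R|=1.0700
R=1: x+3/4x²=0 ⇒ x=−4/3=-1.3333; min R=1−1/(4·3/4)=0.6667>−1
Confirm numerically:
  x=-1.283: |R|=0.95157 <1
  x=-1.014: |R|=0.75715 <1
  x=-0.828: |R|=0.68619 <1
  x=-0.821: |R|=0.68453 <1
  x=-1.701: |R|=1.46905 >1
  x=-1.358: |R|=1.02512 >1
Interval (-1.3333, 0).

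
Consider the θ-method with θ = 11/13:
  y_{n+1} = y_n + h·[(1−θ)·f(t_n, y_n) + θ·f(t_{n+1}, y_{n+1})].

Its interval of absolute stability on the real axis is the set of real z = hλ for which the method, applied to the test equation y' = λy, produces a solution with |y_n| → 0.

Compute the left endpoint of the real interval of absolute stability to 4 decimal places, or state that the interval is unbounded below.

unbounded; (−∞, 0).

With y'=λy (z=hλ):
  y_{n+1} = y_n + z·[2/13·y_n + 11/13·y_{n+1}] ⇒ (1 − 11/13z)y_{n+1} = (1 + 2/13z)y_n
  R(z) = (1 + 2/13z)/(1 − 11/13z).

Solve |R(x)|<1 on ℝ⁻.
x=-0.59: |R|=0.6065
x=-2: |R|=0.2571
x=-10: |R|=0.0569
x=-100: |R|=0.1680
θ=11/13≥1/2 ⇒ |1+2/13x|<|1−11/13x| ∀x<0 ⇒ stable on all of ℝ⁻.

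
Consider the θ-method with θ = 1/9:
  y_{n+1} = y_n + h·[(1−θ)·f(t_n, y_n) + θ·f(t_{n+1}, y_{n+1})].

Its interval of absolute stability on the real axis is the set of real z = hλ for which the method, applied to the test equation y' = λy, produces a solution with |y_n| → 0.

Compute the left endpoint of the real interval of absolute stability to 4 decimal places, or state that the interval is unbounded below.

With y'=λy (z=hλ):
  y_{n+1} = y_n + z·[8/9·y_n + 1/9·y_{n+1}] ⇒ (1 − 1/9z)y_{n+1} = (1 + 8/9z)y_n
  so R(z) = (1 + 8/9z)/(1 − 1/9z).

Boundary: |R(x)|=1, x<0.
x=-1.56: |R|=0.3295
R=−1: 1+8/9x = −1+1/9x ⇒ -7/9x=2 ⇒ x=2/(-7/9)=-2.5714
Confirm numerically:
  x=-1.728: |R|=0.44966 <1
  x=-1.601: |R|=0.35921 <1
  x=-1.087: |R|=0.03014 <1
  x=-3.004: |R|=1.25225 >1
  x=-2.986: |R|=1.24212 >1
  x=-2.930: |R|=1.21039 >1
Interval (-2.5714, 0).

z* = -2.5714.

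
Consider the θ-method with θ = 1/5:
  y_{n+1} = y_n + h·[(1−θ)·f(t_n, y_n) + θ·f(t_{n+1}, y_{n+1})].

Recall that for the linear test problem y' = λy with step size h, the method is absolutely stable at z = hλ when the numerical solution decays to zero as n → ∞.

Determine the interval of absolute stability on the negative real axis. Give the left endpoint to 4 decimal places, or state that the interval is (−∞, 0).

z∈(-3.3333,0).

On y'=λy, z=hλ:
  y_{n+1} = y_n + z·[4/5·y_n + 1/5·y_{n+1}] ⇒ (1 − 1/5z)y_{n+1} = (1 + 4/5z)y_n
  Hence R(z) = (1 + 4/5z)/(1 − 1/5z).

Find x<0 with |R(x)|<1.
x=-0.54: |R|=0.5126
R=−1: 1+4/5x = −1+1/5x ⇒ -3/5x=2 ⇒ x=2/(-3/5)=-3.3333
Confirm numerically:
  x=-2.640: |R|=0.72775 <1
  x=-2.084: |R|=0.47092 <1
  x=-1.747: |R|=0.29465 <1
  x=-1.577: |R|=0.19887 <1
  x=-3.462: |R|=1.04562 >1
  x=-3.400: |R|=1.02381 >1
Interval (-3.3333, 0).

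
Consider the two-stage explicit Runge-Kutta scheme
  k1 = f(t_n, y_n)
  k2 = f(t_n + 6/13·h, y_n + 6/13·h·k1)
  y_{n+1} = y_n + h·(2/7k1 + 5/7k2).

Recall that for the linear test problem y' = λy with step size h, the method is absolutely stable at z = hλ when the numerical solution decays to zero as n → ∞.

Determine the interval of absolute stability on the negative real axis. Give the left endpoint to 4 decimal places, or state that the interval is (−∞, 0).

z∈(-3.0333,0).

On y'=λy, z=hλ:
  k1=λy_n ⇒ h·k1=z·y_n;  k2=λ(1+6/13z)y_n ⇒ h·k2=z(1+6/13z)y_n
  y_{n+1}/y_n = 1 + 2/7z + 5/7z(1+6/13z) = 1 + z + 30/91z²
  Hence R(z) = 1 + z + 30/91z².

Find x<0 with |R(x)|<1.
x=-1.36: |R|=0.2498
R=1: x+30/91x²=0 ⇒ x=−91/30=-3.0333; min R=1−1/(4·30/91)=0.2417>−1
Confirm numerically:
  x=-2.810: |R|=0.79311 <1
  x=-2.127: |R|=0.36447 <1
  x=-1.851: |R|=0.27852 <1
  x=-1.812: |R|=0.27042 <1
  x=-3.566: |R|=1.62621 >1
  x=-3.545: |R|=1.59798 >1
  x=-3.123: |R|=1.09232 >1
So |R|<1 on (-3.0333, 0).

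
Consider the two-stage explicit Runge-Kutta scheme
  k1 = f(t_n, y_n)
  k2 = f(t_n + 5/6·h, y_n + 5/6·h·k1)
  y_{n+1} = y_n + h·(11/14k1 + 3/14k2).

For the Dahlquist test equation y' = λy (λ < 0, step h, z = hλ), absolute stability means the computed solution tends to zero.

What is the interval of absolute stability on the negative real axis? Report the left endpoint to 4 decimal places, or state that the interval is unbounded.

z∈(-5.6000,0).

With y'=λy (z=hλ):
  k1=λy_n ⇒ h·k1=z·y_n;  k2=λ(1+5/6z)y_n ⇒ h·k2=z(1+5/6z)y_n
  y_{n+1}/y_n = 1 + 11/14z + 3/14z(1+5/6z) = 1 + z + 5/28z²
  R(z) = 1 + z + 5/28z².

Need |R(x)|<1, x<0.
x=-0.98: |R|=0.1915
R=1: x+5/28x²=0 ⇒ x=−28/5=-5.6000; min R=1−1/(4·5/28)=-0.4000>−1
Confirm numerically:
  x=-5.127: |R|=0.56695 <1
  x=-4.163: |R|=0.06826 <1
  x=-2.280: |R|=0.35171 <1
  x=-6.175: |R|=1.63404 >1
  x=-6.057: |R|=1.49429 >1
Stable set (-5.6000, 0).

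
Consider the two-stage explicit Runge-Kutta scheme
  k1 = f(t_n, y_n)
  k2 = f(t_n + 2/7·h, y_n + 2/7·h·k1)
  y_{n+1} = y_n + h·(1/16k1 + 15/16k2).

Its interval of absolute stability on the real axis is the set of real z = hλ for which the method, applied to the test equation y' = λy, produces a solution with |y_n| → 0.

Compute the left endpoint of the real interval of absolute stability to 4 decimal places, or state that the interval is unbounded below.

z* = -3.7333.

On y'=λy, z=hλ:
  k1=λy_n ⇒ h·k1=z·y_n;  k2=λ(1+2/7z)y_n ⇒ h·k2=z(1+2/7z)y_n
  y_{n+1}/y_n = 1 + 1/16z + 15/16z(1+2/7z) = 1 + z + 15/56z²
  Hence R(z) = 1 + z + 15/56z².

Solve |R(x)|<1 on ℝ⁻.
x=-0.79: |R|=0.3772
R=1: x+15/56x²=0 ⇒ x=−56/15=-3.7333; min R=1−1/(4·15/56)=0.0667>−1
Confirm numerically:
  x=-3.065: |R|=0.45131 <1
  x=-2.521: |R|=0.18135 <1
  x=-1.687: |R|=0.07531 <1
  x=-3.825: |R|=1.09392 >1
  x=-3.756: |R|=1.02280 >1
Stable set (-3.7333, 0).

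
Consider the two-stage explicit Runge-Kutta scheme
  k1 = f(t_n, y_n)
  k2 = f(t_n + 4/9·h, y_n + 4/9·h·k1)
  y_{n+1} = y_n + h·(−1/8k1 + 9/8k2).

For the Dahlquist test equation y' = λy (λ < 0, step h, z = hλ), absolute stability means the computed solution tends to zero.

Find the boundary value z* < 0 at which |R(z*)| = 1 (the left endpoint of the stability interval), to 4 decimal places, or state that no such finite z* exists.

left endpoint -2.0000.

On y'=λy, z=hλ:
  k1=λy_n ⇒ h·k1=z·y_n;  k2=λ(1+4/9z)y_n ⇒ h·k2=z(1+4/9z)y_n
  y_{n+1}/y_n = 1 − 1/8z + 9/8z(1+4/9z) = 1 + z + 1/2z²
  so R(z) = 1 + z + 1/2z².

Boundary: |R(x)|=1, x<0.
x=-1.26: |R|=0.5338
R=1: x+1/2x²=0 ⇒ x=−2=-2.0000; min R=1−1/(4·1/2)=0.5000>−1
Confirm numerically:
  x=-1.670: |R|=0.72445 <1
  x=-1.145: |R|=0.51051 <1
  x=-0.853: |R|=0.51080 <1
  x=-2.362: |R|=1.42752 >1
  x=-2.297: |R|=1.34110 >1
  x=-2.021: |R|=1.02122 >1
Interval (-2.0000, 0).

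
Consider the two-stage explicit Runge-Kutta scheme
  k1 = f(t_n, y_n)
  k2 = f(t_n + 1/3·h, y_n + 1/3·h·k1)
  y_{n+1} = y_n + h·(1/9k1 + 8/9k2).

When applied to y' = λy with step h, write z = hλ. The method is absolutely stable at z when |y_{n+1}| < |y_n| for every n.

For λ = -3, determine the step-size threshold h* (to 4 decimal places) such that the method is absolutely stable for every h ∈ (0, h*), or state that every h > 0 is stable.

(-3.3750,0); λ=-3 ⇒ h* = (27/8)/3 = 1.1250.

With y'=λy (z=hλ):
  k1=λy_n ⇒ h·k1=z·y_n;  k2=λ(1+1/3z)y_n ⇒ h·k2=z(1+1/3z)y_n
  y_{n+1}/y_n = 1 + 1/9z + 8/9z(1+1/3z) = 1 + z + 8/27z²
  ⇒ R(z) = 1 + z + 8/27z².

Boundary: |R(x)|=1, x<0.
x=-0.41: |R|=0.6398
R=1: x+8/27x²=0 ⇒ x=−27/8=-3.3750; min R=1−1/(4·8/27)=0.1562>−1
Confirm numerically:
  x=-3.339: |R|=0.96438 <1
  x=-2.227: |R|=0.24249 <1
  x=-2.107: |R|=0.20839 <1
  x=-1.607: |R|=0.15817 <1
  x=-3.630: |R|=1.27427 >1
  x=-3.625: |R|=1.26852 >1
  x=-3.545: |R|=1.17856 >1
Interval (-3.3750, 0).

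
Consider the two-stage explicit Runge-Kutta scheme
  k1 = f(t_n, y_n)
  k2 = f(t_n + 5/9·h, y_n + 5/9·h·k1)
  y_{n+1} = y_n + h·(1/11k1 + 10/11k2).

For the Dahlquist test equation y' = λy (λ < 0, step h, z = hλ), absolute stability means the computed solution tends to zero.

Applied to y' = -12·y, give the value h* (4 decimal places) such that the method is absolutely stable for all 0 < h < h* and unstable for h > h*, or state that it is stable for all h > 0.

With y'=λy (z=hλ):
  k1=λy_n ⇒ h·k1=z·y_n;  k2=λ(1+5/9z)y_n ⇒ h·k2=z(1+5/9z)y_n
  y_{n+1}/y_n = 1 + 1/11z + 10/11z(1+5/9z) = 1 + z + 50/99z²
  R(z) = 1 + z + 50/99z².

Need |R(x)|<1, x<0.
x=-1.59: |R|=0.6868
R=1: x+50/99x²=0 ⇒ x=−99/50=-1.9800; min R=1−1/(4·50/99)=0.5050>−1
Confirm numerically:
  x=-1.161: |R|=0.51977 <1
  x=-1.083: |R|=0.50937 <1
  x=-0.959: |R|=0.50549 <1
  x=-0.866: |R|=0.51277 <1
  x=-2.348: |R|=1.43640 >1
  x=-2.086: |R|=1.11167 >1
  x=-2.070: |R|=1.09409 >1
So |R|<1 on (-1.9800, 0).

(-1.9800,0); λ=-12 ⇒ h* = (99/50)/12 = 0.1650.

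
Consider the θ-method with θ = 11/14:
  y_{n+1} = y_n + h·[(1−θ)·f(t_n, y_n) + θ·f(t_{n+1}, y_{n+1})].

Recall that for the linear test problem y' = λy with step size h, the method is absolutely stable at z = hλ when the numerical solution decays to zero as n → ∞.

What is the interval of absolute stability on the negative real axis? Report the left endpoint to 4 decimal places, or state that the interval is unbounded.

unbounded; (−∞, 0).

Test eqn y'=λy, z=hλ:
  y_{n+1} = y_n + z·[3/14·y_n + 11/14·y_{n+1}] ⇒ (1 − 11/14z)y_{n+1} = (1 + 3/14z)y_n
  R(z) = (1 + 3/14z)/(1 − 11/14z).

Find x<0 with |R(x)|<1.
x=-0.69: |R|=0.5526
x=-2: |R|=0.2222
x=-10: |R|=0.1290
x=-100: |R|=0.2567
θ=11/14≥1/2 ⇒ |1+3/14x|<|1−11/14x| ∀x<0 ⇒ unbounded interval.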